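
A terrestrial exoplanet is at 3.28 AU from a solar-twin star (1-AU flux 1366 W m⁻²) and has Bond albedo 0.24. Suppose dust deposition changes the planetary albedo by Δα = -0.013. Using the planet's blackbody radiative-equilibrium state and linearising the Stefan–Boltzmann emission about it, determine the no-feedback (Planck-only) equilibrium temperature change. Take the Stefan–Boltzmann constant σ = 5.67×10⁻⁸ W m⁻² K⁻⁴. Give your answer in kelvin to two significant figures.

0.61 kelvin

Irradiance scales as 1/d², so S = 1366 W m⁻² × (1/3.28)² = 127.0 W m⁻².
Reference equilibrium: T_e = [S(1−α)/(4σ)]^(1/4) = 143.6 K.
TOA radiative forcing: ΔF = −S·Δα/4 = −127.0·(-0.013)/4 = 0.4127 W m⁻².
Linearising σT⁴ gives d(σT⁴)/dT = 4σT_e³ = 0.6719 W m⁻² per K.
ΔT₀ = ΔF/λ_P = 0.4127/0.6719 = 0.614 K.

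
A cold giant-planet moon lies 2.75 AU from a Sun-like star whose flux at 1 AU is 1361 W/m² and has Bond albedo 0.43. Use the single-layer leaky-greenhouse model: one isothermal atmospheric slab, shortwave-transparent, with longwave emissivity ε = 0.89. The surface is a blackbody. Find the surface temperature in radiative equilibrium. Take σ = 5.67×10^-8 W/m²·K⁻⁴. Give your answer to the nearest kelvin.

169 K

By the inverse-square law, S = 1361/2.75² = 180.0 W/m².
Effective emission temperature (TOA balance): σT_e⁴ = S(1−α)/4 = 25.65 W/m² → T_e = 145.8 K.
For a single slab of emissivity ε, T_s⁴ = 2T_e⁴/(2−ε); thus T_s = 145.8·(1.802)^(1/4) = 169.0 K.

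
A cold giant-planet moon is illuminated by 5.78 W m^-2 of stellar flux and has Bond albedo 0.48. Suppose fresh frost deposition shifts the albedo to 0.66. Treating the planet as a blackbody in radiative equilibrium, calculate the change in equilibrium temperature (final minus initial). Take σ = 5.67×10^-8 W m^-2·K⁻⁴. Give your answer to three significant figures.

With α = 0.48, T₁ = 60.34 K.
Final:   T₂ = [S(1−0.66)/(4σ)]^(1/4) = 54.26 K.
ΔT = T₂ − T₁ = -6.080 K.

-6.08 kelvin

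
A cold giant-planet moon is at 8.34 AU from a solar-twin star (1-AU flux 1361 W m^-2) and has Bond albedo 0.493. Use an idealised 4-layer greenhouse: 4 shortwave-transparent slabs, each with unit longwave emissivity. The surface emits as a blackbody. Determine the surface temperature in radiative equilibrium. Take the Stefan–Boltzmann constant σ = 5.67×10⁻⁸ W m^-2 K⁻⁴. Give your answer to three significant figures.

122 K

By the inverse-square law, S = 1361/8.34² = 19.57 W m^-2.
The effective emission temperature is T_e = [S(1−α)/(4σ)]^¼ = 81.32 K.
For an N-layer opaque stack, T_s⁴ = (N+1)T_e⁴, hence T_s = (5)^(1/4)×81.32 K = 121.6 K.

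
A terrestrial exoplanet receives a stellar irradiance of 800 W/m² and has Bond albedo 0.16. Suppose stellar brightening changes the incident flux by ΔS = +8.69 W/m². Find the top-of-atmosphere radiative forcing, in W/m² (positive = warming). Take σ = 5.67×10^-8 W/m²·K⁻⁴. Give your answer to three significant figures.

1.82 W/m²

ΔF = Δ[S(1−α)]/4 = (1−0.16)·+8.69/4 = 1.825 W/m².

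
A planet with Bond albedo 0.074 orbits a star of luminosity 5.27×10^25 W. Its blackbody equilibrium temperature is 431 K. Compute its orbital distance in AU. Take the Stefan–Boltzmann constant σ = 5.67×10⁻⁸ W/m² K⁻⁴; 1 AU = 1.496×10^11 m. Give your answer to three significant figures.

0.149 AU

Required flux: S = 4σT⁴/(1−α) = 8452 W/m².
Then d = [L/(4πS)]^(1/2) = 2.228×10^10 m, i.e. 0.1489 AU.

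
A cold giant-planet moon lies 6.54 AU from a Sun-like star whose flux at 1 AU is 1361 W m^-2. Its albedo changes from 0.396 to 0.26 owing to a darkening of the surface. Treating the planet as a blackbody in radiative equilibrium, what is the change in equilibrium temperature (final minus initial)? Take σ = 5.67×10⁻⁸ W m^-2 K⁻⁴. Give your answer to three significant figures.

By the inverse-square law, S = 1361/6.54² = 31.82 W m^-2.
With α = 0.396, T₁ = 95.95 K.
With α = 0.26, T₂ = 100.9 K.
ΔT = T₂ − T₁ = 4.997 K.

5.00 K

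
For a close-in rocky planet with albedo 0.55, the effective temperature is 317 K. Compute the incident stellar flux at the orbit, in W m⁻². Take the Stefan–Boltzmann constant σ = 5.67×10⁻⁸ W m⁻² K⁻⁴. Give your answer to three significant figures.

From S(1−α)/4 = σT⁴: S = 4σT⁴/(1−α).
The emitted flux is σT⁴ = 572.6 W m⁻².
So S = 4×572.6/(1−0.55) = 5089 W m⁻².

5090 W m⁻²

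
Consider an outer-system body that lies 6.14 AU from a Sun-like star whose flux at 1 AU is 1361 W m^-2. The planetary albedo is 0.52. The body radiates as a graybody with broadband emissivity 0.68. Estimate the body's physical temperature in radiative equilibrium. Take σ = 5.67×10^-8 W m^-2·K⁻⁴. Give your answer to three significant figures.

By the inverse-square law, S = 1361/6.14² = 36.10 W m^-2.
The planet absorbs (1−α)S over its disc πR² and re-emits over 4πR², so the mean absorbed flux is (1−0.52)·36.10/4 = 4.332 W m^-2.
Radiative balance εσT⁴ = 4.332 gives T = [4.332/(0.68·σ)]^(1/4) = 103.0 K.

103 kelvin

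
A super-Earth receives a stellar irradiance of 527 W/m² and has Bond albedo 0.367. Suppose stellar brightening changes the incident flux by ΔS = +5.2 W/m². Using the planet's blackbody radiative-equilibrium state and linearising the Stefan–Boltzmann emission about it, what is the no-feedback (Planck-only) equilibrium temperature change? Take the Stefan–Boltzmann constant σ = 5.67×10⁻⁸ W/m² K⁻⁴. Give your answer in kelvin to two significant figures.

Unperturbed T_e = [527.0·(1−0.367)/(4σ)]^¼ = 195.8 K.
ΔF = Δ[S(1−α)]/4 = (1−0.367)·+5.2/4 = 0.8229 W/m².
Planck response: λ_P = 4σT_e³ = 4·5.67×10⁻⁸·(195.8)³ = 1.703 W/m²/K.
Hence the no-feedback warming is ΔF/(4σT_e³) = 0.483 K.

0.48 K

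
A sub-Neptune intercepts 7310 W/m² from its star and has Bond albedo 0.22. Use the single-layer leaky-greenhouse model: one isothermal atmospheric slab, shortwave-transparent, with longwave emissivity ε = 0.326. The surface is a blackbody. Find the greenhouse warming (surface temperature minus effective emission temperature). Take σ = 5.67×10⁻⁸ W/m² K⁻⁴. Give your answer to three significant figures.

The planet radiates to space at T_e = [S(1−α)/(4σ)]^(1/4) = 398.2 K.
For a single slab of emissivity ε, T_s⁴ = 2T_e⁴/(2−ε); thus T_s = 398.2·(1.195)^(1/4) = 416.3 K.
Greenhouse warming: T_s − T_e = 18.11 K.

18.1 K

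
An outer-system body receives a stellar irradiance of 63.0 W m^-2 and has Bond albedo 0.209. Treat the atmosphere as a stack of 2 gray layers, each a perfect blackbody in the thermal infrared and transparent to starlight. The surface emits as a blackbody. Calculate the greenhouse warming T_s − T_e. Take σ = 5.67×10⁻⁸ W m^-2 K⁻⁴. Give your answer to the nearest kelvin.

38 kelvin

The effective emission temperature is T_e = [S(1−α)/(4σ)]^¼ = 121.7 K.
T_s = (N+1)^(1/4)·T_e = 160.2 K.
Warming: T_s − T_e = 38.48 K.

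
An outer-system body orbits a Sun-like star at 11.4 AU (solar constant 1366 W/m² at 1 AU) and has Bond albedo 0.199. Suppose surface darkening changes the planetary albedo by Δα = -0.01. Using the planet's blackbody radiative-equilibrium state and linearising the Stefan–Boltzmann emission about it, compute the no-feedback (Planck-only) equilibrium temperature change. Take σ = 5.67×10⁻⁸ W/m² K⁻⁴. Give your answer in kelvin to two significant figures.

Flux at the orbit: S = 1366/(11.4)² = 10.51 W/m².
Reference equilibrium: T_e = [S(1−α)/(4σ)]^(1/4) = 78.06 K.
TOA radiative forcing: ΔF = −S·Δα/4 = −10.51·(-0.01)/4 = 0.02628 W/m².
Linearising σT⁴ gives d(σT⁴)/dT = 4σT_e³ = 0.1079 W/m² per K.
So ΔT₀ = 0.02628/0.1079 = 0.244 K.

0.24 K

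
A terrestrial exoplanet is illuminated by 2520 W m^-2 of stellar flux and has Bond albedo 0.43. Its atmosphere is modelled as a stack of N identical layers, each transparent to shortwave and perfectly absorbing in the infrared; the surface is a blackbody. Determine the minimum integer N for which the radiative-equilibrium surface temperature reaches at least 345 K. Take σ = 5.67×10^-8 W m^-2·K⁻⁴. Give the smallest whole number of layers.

2

Top-of-atmosphere balance: σT_e⁴ = S(1−α)/4 = 359.1 W m^-2 → T_e = 282.1 K.
Since T_s⁴ = (N+1)T_e⁴, we need N ≥ (T_s/T_e)⁴ − 1 = 1.237.
Rounding up, N = 2.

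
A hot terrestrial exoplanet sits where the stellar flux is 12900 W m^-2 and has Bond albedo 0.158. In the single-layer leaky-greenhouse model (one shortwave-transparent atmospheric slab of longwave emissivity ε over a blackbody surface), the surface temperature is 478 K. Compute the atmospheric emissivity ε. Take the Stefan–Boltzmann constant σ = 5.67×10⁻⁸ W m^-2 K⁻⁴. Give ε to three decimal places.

0.165

First, T_e = [12900·(1−0.158)/(4σ)]^(1/4) = 467.8 K.
Inverting T_s⁴ = 2T_e⁴/(2−ε): (T_e/T_s)⁴ = 0.9174, so ε = 2(1 − 0.9174) = 0.1652.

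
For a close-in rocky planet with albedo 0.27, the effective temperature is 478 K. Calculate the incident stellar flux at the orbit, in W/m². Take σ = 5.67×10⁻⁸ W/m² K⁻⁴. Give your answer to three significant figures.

16200 W/m²

From S(1−α)/4 = σT⁴: S = 4σT⁴/(1−α).
The emitted flux is σT⁴ = 2960 W/m².
S = 4·2960/0.73 = 16220 W/m².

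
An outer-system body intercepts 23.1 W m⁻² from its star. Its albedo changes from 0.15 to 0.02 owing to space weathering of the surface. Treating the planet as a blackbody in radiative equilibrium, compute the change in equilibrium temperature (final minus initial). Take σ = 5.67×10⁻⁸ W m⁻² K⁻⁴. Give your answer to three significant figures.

With α = 0.15, T₁ = 96.46 K.
With α = 0.02, T₂ = 99.95 K.
Change: 99.95 − 96.46 = 3.494 K.

3.49 kelvin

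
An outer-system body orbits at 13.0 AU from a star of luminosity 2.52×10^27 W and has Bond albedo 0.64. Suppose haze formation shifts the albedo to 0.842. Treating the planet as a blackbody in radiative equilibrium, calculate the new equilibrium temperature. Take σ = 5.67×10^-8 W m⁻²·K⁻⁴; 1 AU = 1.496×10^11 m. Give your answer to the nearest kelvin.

78 K

Orbital distance: d = 13.0 AU = 1.945×10^12 m.
Flux at the orbit: S = L/(4πd²) = 2.52×10^27/(4π·(1.94×10^12)²) = 53.02 W m⁻².
With the new albedo, S(1−α₂)/4 = 2.094 W m⁻², so T₂ = 77.96 K.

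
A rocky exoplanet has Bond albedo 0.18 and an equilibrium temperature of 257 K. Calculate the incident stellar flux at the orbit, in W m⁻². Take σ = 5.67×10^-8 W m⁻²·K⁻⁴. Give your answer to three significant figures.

1210 W m⁻²

From S(1−α)/4 = σT⁴: S = 4σT⁴/(1−α).
The emitted flux is σT⁴ = 247.4 W m⁻².
S = 4·247.4/0.82 = 1207 W m⁻².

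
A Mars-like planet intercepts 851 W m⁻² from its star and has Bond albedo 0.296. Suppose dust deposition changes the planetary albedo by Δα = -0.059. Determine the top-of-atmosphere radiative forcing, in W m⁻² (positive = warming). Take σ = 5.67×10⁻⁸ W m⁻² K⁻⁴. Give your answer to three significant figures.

12.6 W m⁻²

The change in absorbed flux is Δ[S(1−α)/4] = −SΔα/4 = 12.55 W m⁻².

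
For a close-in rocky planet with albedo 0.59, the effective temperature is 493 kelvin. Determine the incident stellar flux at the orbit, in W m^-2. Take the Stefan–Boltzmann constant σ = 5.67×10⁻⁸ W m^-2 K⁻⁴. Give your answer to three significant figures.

From S(1−α)/4 = σT⁴: S = 4σT⁴/(1−α).
σT⁴ = 5.67×10⁻⁸·(493)⁴ = 3349 W m^-2.
S = 4·3349/0.41 = 32680 W m^-2.

32700 W m^-2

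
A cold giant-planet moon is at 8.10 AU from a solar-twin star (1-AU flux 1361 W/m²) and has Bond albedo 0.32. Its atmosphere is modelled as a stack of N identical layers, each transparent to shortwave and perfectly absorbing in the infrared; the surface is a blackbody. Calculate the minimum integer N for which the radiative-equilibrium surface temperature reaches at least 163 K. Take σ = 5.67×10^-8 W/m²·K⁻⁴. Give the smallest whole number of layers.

11

By the inverse-square law, S = 1361/8.10² = 20.74 W/m².
OLR = S(1−α)/4 = 3.526 W/m²; the top layer radiates at T_e = 88.81 K.
Need (N+1)T_e⁴ ≥ T_s⁴, i.e. N+1 ≥ (163/88.81)⁴ = 11.350.
The minimum whole number is N = 11.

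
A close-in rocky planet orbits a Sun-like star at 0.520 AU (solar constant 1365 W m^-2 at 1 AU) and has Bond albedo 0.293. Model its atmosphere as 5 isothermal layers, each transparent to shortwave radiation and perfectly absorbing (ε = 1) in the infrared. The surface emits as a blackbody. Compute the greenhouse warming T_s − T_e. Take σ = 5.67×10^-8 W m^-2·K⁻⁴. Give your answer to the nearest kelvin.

By the inverse-square law, S = 1365/0.520² = 5048 W m^-2.
The effective emission temperature is T_e = [S(1−α)/(4σ)]^¼ = 354.2 K.
T_s = (N+1)^(1/4)·T_e = 554.3 K.
So the greenhouse effect raises the surface by 554.3 − 354.2 = 200.1 K.

200 kelvin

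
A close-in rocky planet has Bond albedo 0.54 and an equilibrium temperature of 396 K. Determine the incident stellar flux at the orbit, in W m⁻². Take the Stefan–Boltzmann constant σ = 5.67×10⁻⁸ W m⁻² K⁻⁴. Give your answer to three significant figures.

From S(1−α)/4 = σT⁴: S = 4σT⁴/(1−α).
The emitted flux is σT⁴ = 1394 W m⁻².
S = 4·1394/0.46 = 12120 W m⁻².

12100 W m⁻²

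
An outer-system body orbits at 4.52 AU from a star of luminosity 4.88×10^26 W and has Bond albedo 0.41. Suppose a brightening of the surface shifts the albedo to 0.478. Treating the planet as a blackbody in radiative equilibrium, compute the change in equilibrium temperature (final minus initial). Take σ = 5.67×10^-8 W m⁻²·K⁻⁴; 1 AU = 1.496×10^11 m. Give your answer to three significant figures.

Orbital distance: d = 4.52 AU = 6.762×10^11 m.
S = L/(4πd²) = 84.93 W m⁻².
With α = 0.41, T₁ = 121.9 K.
After:  T₂ = [84.93·0.522/(4σ)]^(1/4) = 118.2 K.
Change: 118.2 − 121.9 = -3.676 K.

-3.68 K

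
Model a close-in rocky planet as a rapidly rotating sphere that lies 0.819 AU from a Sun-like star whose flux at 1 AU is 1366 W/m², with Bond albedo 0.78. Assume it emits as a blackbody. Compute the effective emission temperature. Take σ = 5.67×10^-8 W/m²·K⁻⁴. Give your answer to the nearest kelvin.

By the inverse-square law, S = 1366/0.819² = 2036 W/m².
The planet absorbs (1−α)S over its disc πR² and re-emits over 4πR², so the mean absorbed flux is (1−0.78)·2036/4 = 112.0 W/m².
Balancing against σT⁴: T = (112.0/5.67×10⁻⁸)^(1/4) = 210.8 K.

211 kelvin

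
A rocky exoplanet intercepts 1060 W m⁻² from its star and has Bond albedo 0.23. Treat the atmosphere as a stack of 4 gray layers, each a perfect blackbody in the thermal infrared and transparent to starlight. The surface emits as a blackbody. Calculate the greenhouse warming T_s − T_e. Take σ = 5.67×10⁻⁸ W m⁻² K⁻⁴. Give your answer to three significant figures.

121 kelvin

Top-of-atmosphere balance: σT_e⁴ = S(1−α)/4 = 204.1 W m⁻² → T_e = 244.9 K.
Surface: T_s = (5)^¼·T_e = 366.3 K.
Warming: T_s − T_e = 121.3 K.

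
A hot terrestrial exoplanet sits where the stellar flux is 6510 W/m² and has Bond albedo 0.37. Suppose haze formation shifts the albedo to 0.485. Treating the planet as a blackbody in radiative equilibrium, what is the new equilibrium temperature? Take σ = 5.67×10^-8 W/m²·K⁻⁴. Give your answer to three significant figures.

T₂ = [S(1−α₂)/(4σ)]^(1/4) = [6510·0.515/(4σ)]^(1/4) = 348.7 K.

349 K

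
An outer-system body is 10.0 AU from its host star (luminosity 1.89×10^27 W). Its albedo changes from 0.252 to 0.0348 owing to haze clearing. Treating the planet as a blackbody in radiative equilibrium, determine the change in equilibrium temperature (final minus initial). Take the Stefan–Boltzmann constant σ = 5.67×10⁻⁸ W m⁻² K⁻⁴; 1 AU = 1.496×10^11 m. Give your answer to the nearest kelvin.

8 kelvin

d = 10.0 × 1.496×10^11 m = 1.496×10^12 m.
Spreading L over a sphere of radius d: S = 1.89×10^27/(4π·1.50×10^12²) = 67.20 W m⁻².
Before: T₁ = [67.20·0.748/(4σ)]^(1/4) = 122.0 K.
Final:   T₂ = [S(1−0.0348)/(4σ)]^(1/4) = 130.0 K.
ΔT = T₂ − T₁ = 8.030 K.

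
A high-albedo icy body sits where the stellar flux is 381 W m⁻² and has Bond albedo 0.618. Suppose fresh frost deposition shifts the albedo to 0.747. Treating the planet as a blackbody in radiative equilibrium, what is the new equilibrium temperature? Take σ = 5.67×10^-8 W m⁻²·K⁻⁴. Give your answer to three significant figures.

T₂ = [S(1−α₂)/(4σ)]^(1/4) = [381.0·0.253/(4σ)]^(1/4) = 143.6 K.

144 K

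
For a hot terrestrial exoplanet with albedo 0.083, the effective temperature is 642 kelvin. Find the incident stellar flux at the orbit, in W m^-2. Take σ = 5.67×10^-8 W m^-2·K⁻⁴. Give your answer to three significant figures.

42000 W m^-2

Invert the energy balance for S: S = 4σT⁴/(1−α).
The emitted flux is σT⁴ = 9632 W m^-2.
So S = 4×9632/(1−0.083) = 42020 W m^-2.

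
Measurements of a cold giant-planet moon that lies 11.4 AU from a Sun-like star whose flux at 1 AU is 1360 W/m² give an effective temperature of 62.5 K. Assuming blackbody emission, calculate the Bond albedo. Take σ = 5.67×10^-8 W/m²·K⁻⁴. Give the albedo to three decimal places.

0.669

Flux at the orbit: S = 1360/(11.4)² = 10.46 W/m².
From σT⁴ = S(1−α)/4 we invert for α: 1−α = 4σT⁴/S.
σT⁴ = 0.8652 W/m², so 4σT⁴ = 3.461 W/m².
1−α = 3.461/10.46 = 0.3307, so α = 0.6693.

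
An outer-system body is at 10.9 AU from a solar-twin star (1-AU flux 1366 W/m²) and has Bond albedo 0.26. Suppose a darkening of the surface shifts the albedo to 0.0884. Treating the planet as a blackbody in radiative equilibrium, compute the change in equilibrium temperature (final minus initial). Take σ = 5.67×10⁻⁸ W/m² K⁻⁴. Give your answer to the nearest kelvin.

4 K

Flux at the orbit: S = 1366/(10.9)² = 11.50 W/m².
With α = 0.26, T₁ = 78.26 K.
After:  T₂ = [11.50·0.912/(4σ)]^(1/4) = 82.45 K.
ΔT = T₂ − T₁ = 4.189 K.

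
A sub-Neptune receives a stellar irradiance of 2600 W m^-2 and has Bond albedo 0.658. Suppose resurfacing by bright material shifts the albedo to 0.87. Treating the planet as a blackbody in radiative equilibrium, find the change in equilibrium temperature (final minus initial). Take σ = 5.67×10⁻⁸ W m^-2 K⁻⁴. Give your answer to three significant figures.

Initial: T₁ = [S(1−0.658)/(4σ)]^(1/4) = 250.2 K.
After:  T₂ = [2600·0.13/(4σ)]^(1/4) = 196.5 K.
Change: 196.5 − 250.2 = -53.75 K.

-53.7 K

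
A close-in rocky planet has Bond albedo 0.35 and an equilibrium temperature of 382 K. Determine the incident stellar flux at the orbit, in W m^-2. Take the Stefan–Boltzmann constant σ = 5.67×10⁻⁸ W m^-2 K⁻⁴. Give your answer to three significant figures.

7430 W m^-2

From S(1−α)/4 = σT⁴: S = 4σT⁴/(1−α).
The emitted flux is σT⁴ = 1207 W m^-2.
So S = 4×1207/(1−0.35) = 7430 W m^-2.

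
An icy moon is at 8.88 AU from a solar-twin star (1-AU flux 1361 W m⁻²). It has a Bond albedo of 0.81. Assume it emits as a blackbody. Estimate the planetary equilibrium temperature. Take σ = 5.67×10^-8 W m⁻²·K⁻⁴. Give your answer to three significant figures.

61.7 K

Flux at the orbit: S = 1361/(8.88)² = 17.26 W m⁻².
Absorbed flux (global mean): S(1−α)/4 = 17.26·0.19/4 = 0.8198 W m⁻².
Set σT⁴ = 0.8198 → T = (0.8198/σ)^(1/4) = 61.66 K.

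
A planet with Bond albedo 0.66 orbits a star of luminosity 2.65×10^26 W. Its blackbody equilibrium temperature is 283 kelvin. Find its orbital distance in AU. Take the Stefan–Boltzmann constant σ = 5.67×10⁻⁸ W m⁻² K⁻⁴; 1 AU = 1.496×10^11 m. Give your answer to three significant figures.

0.469 AU

Required flux: S = 4σT⁴/(1−α) = 4279 W m⁻².
S = L/(4πd²) → d = √(L/4πS) = √(2.65×10^26/(4π·4279)) = 7.020×10^10 m = 0.4693 AU.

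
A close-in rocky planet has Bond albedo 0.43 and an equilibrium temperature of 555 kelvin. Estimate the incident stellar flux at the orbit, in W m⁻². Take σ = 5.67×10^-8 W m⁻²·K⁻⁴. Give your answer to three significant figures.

37800 W m⁻²

Invert the energy balance for S: S = 4σT⁴/(1−α).
The emitted flux is σT⁴ = 5380 W m⁻².
So S = 4×5380/(1−0.43) = 37750 W m⁻².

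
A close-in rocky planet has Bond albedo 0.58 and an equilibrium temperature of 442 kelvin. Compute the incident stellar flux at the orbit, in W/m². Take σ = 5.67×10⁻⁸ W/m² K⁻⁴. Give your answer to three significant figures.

20600 W/m²

From S(1−α)/4 = σT⁴: S = 4σT⁴/(1−α).
σT⁴ = 5.67×10⁻⁸·(442)⁴ = 2164 W/m².
S = 4·2164/0.42 = 20610 W/m².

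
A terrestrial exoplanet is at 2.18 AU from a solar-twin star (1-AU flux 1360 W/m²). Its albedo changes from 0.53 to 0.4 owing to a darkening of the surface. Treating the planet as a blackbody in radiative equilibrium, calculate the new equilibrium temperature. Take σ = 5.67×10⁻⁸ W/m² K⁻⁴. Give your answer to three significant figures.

166 K

Flux at the orbit: S = 1360/(2.18)² = 286.2 W/m².
New equilibrium: T₂ = [(1−0.4)·286.2/(4σ)]^(1/4) = 165.9 K.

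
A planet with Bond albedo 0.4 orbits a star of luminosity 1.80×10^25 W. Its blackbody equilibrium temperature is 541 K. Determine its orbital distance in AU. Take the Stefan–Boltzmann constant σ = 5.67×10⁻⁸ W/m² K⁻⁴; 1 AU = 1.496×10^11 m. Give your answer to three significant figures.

Required flux: S = 4σT⁴/(1−α) = 32380 W/m².
Then d = [L/(4πS)]^(1/2) = 6.651×10^9 m, i.e. 0.04446 AU.

0.0445 AU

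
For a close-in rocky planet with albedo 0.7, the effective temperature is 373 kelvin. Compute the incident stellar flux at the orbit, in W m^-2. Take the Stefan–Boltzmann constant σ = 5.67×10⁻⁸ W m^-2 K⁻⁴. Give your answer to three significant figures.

14600 W m^-2

From S(1−α)/4 = σT⁴: S = 4σT⁴/(1−α).
σT⁴ = 5.67×10⁻⁸·(373)⁴ = 1098 W m^-2.
So S = 4×1098/(1−0.7) = 14630 W m^-2.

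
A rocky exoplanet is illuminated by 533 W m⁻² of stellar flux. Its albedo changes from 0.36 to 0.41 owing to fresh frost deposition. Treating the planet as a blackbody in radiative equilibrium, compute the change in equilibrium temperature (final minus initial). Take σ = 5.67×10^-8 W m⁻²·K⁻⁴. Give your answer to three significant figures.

With α = 0.36, T₁ = 196.9 K.
Final:   T₂ = [S(1−0.41)/(4σ)]^(1/4) = 193.0 K.
Change: 193.0 − 196.9 = -3.964 K.

-3.96 K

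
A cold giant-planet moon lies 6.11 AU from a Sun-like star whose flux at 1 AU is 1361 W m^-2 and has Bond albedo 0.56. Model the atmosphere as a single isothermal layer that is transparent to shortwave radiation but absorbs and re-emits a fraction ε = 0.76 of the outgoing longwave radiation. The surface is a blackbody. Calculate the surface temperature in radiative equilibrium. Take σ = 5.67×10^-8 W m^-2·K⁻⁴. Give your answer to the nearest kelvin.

103 K

By the inverse-square law, S = 1361/6.11² = 36.46 W m^-2.
The planet radiates to space at T_e = [S(1−α)/(4σ)]^(1/4) = 91.71 K.
The surface balance (absorbed SW + ε·downward IR = σT_s⁴) with T_a⁴ = T_s⁴/2 reduces to T_s = T_e·[2/(2−ε)]^¼ = 103.3 K.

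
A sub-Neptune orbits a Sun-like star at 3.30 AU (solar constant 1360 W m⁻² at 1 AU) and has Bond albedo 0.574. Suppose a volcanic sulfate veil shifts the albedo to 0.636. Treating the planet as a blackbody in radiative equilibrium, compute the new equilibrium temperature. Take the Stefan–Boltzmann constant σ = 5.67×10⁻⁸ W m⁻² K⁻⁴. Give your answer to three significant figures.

119 K

By the inverse-square law, S = 1360/3.30² = 124.9 W m⁻².
With the new albedo, S(1−α₂)/4 = 11.36 W m⁻², so T₂ = 119.0 K.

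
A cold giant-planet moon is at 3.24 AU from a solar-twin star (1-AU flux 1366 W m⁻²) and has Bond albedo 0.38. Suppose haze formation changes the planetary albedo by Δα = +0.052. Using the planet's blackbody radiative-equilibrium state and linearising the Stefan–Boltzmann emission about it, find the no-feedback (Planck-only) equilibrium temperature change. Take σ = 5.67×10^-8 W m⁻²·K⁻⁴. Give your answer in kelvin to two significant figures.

-2.9 K

Irradiance scales as 1/d², so S = 1366 W m⁻² × (1/3.24)² = 130.1 W m⁻².
Unperturbed T_e = [130.1·(1−0.38)/(4σ)]^¼ = 137.3 K.
ΔF = −(S/4)Δα = −(130.1/4)×(+0.052) = -1.692 W m⁻².
Linearising σT⁴ gives d(σT⁴)/dT = 4σT_e³ = 0.5875 W m⁻² per K.
So ΔT₀ = -1.692/0.5875 = -2.88 K.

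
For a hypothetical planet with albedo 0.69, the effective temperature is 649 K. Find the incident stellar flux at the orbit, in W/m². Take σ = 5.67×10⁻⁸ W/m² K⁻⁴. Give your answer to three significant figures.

Invert the energy balance for S: S = 4σT⁴/(1−α).
The emitted flux is σT⁴ = 10060 W/m².
So S = 4×10060/(1−0.69) = 1.298×10^5 W/m².

1.30×10^5 W/m²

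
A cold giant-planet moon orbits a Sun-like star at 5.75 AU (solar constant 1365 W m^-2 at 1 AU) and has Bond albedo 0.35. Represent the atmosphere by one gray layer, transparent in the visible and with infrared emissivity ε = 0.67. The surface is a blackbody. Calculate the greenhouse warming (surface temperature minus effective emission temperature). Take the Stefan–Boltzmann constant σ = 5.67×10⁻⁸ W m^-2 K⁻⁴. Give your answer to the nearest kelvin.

11 kelvin

Irradiance scales as 1/d², so S = 1365 W m^-2 × (1/5.75)² = 41.29 W m^-2.
The planet radiates to space at T_e = [S(1−α)/(4σ)]^(1/4) = 104.3 K.
For a single slab of emissivity ε, T_s⁴ = 2T_e⁴/(2−ε); thus T_s = 104.3·(1.504)^(1/4) = 115.5 K.
T_s − T_e = 115.5 − 104.3 = 11.20 K.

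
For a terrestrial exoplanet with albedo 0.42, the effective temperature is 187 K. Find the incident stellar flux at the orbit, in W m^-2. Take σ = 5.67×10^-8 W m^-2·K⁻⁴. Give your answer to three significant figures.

From S(1−α)/4 = σT⁴: S = 4σT⁴/(1−α).
σT⁴ = 5.67×10⁻⁸·(187)⁴ = 69.33 W m^-2.
S = 4·69.33/0.58 = 478.2 W m^-2.

478 W m^-2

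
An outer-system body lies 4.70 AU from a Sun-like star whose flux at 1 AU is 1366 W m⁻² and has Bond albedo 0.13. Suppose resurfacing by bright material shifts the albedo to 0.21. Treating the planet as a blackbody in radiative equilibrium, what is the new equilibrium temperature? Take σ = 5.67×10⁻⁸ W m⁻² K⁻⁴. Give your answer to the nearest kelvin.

121 K

By the inverse-square law, S = 1366/4.70² = 61.84 W m⁻².
T₂ = [S(1−α₂)/(4σ)]^(1/4) = [61.84·0.79/(4σ)]^(1/4) = 121.1 K.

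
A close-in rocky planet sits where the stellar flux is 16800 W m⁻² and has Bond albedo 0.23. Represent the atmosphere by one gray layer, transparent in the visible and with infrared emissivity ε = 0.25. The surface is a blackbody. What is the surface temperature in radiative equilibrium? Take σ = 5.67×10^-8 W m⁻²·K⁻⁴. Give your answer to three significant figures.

505 kelvin

At the top of the atmosphere, σT_e⁴ = S(1−α)/4 = 3234 W m⁻², giving T_e = 488.7 K.
For a single slab of emissivity ε, T_s⁴ = 2T_e⁴/(2−ε); thus T_s = 488.7·(1.143)^(1/4) = 505.3 K.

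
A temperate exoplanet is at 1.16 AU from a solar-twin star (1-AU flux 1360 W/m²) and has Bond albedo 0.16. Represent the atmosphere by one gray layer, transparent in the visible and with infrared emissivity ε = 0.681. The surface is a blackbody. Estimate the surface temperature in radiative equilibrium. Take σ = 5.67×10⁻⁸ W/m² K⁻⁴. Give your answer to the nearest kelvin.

By the inverse-square law, S = 1360/1.16² = 1011 W/m².
Effective emission temperature (TOA balance): σT_e⁴ = S(1−α)/4 = 212.2 W/m² → T_e = 247.4 K.
Surface balance with a leaky layer gives σT_s⁴ = σT_e⁴·2/(2−ε), so T_s = T_e·[2/(2−0.681)]^(1/4) = 274.5 K.

274 K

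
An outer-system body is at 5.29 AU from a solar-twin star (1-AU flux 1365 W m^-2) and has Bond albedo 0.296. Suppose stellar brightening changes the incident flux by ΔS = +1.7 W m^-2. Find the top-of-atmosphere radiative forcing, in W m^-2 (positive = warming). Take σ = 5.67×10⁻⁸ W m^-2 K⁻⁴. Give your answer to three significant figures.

By the inverse-square law, S = 1365/5.29² = 48.78 W m^-2.
ΔF = Δ[S(1−α)]/4 = (1−0.296)·+1.7/4 = 0.2992 W m^-2.

0.299 W m^-2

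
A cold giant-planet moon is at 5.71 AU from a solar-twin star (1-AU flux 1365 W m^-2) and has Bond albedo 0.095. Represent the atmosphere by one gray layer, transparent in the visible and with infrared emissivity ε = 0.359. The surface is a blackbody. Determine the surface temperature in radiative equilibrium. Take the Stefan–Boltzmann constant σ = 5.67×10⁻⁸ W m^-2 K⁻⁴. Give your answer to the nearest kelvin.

Irradiance scales as 1/d², so S = 1365 W m^-2 × (1/5.71)² = 41.87 W m^-2.
At the top of the atmosphere, σT_e⁴ = S(1−α)/4 = 9.472 W m^-2, giving T_e = 113.7 K.
Surface balance with a leaky layer gives σT_s⁴ = σT_e⁴·2/(2−ε), so T_s = T_e·[2/(2−0.359)]^(1/4) = 119.5 K.

119 K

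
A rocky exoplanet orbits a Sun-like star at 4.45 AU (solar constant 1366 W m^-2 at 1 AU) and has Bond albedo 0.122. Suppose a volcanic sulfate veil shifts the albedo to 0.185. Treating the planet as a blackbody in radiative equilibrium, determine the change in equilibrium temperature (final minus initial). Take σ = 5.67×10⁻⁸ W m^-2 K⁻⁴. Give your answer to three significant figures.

By the inverse-square law, S = 1366/4.45² = 68.98 W m^-2.
Initial: T₁ = [S(1−0.122)/(4σ)]^(1/4) = 127.8 K.
With α = 0.185, T₂ = 125.5 K.
Change: 125.5 − 127.8 = -2.358 K.

-2.36 K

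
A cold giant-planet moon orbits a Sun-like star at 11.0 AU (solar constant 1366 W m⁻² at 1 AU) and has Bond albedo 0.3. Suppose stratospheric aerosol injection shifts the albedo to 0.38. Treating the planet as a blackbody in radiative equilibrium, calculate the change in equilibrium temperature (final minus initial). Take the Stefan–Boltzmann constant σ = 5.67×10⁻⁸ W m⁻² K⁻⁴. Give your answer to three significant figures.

-2.30 kelvin

Flux at the orbit: S = 1366/(11.0)² = 11.29 W m⁻².
Initial: T₁ = [S(1−0.3)/(4σ)]^(1/4) = 76.83 K.
With α = 0.38, T₂ = 74.53 K.
Change: 74.53 − 76.83 = -2.296 K.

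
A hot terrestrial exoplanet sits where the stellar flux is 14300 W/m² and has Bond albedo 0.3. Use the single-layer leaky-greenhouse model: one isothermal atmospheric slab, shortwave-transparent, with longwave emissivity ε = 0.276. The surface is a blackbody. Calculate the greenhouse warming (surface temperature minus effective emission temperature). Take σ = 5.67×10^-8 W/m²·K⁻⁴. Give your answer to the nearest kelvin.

Effective emission temperature (TOA balance): σT_e⁴ = S(1−α)/4 = 2502 W/m² → T_e = 458.4 K.
For a single slab of emissivity ε, T_s⁴ = 2T_e⁴/(2−ε); thus T_s = 458.4·(1.16)^(1/4) = 475.7 K.
Greenhouse warming: T_s − T_e = 17.34 K.

17 K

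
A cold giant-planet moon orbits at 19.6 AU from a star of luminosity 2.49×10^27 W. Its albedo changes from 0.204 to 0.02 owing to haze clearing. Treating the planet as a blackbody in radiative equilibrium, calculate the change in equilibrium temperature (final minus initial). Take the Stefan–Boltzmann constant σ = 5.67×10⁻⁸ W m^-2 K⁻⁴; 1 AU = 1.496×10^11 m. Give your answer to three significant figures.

5.06 K

Orbital distance: d = 19.6 AU = 2.932×10^12 m.
Spreading L over a sphere of radius d: S = 2.49×10^27/(4π·2.93×10^12²) = 23.05 W m^-2.
Initial: T₁ = [S(1−0.204)/(4σ)]^(1/4) = 94.84 K.
With α = 0.02, T₂ = 99.90 K.
Change: 99.90 − 94.84 = 5.061 K.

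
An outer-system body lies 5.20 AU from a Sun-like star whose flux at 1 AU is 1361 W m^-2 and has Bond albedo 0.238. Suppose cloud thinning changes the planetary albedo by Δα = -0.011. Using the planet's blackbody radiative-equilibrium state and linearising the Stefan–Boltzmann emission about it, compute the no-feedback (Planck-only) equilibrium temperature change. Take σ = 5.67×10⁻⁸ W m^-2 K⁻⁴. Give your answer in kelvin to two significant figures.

Flux at the orbit: S = 1361/(5.20)² = 50.33 W m^-2.
The baseline emission temperature is T_e = 114.0 K.
TOA radiative forcing: ΔF = −S·Δα/4 = −50.33·(-0.011)/4 = 0.1384 W m^-2.
The Planck feedback parameter is 4σT_e³ = 0.3363 W m^-2/K.
Hence the no-feedback warming is ΔF/(4σT_e³) = 0.412 K.

0.41 kelvin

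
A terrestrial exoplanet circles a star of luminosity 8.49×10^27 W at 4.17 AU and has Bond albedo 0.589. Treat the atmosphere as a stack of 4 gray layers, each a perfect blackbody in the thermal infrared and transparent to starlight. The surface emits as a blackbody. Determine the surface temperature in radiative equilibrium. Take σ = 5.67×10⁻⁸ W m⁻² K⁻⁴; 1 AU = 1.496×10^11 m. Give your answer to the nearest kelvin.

354 K

Orbital distance: d = 4.17 AU = 6.238×10^11 m.
S = L/(4πd²) = 1736 W m⁻².
The effective emission temperature is T_e = [S(1−α)/(4σ)]^¼ = 236.8 K.
Layer-by-layer balance gives σT_s⁴ = (N+1)σT_e⁴, so T_s = 5^¼·236.8 = 354.1 K.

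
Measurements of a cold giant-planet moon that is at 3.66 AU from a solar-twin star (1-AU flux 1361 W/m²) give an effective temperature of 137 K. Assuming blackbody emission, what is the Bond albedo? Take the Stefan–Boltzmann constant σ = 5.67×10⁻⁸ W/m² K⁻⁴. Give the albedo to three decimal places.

0.214

Flux at the orbit: S = 1361/(3.66)² = 101.6 W/m².
Energy balance: S(1−α)/4 = σT⁴, so 1−α = 4σT⁴/S.
σT⁴ = 19.97 W/m², so 4σT⁴ = 79.90 W/m².
Hence α = 1 − 79.90/101.6 = 0.2136.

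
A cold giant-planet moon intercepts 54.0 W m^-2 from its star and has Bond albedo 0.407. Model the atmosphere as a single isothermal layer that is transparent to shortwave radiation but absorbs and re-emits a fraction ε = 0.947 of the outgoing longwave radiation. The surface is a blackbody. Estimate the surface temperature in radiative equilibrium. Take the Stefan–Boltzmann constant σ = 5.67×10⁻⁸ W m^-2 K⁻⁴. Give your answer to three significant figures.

Effective emission temperature (TOA balance): σT_e⁴ = S(1−α)/4 = 8.005 W m^-2 → T_e = 109.0 K.
The surface balance (absorbed SW + ε·downward IR = σT_s⁴) with T_a⁴ = T_s⁴/2 reduces to T_s = T_e·[2/(2−ε)]^¼ = 128.0 K.

128 K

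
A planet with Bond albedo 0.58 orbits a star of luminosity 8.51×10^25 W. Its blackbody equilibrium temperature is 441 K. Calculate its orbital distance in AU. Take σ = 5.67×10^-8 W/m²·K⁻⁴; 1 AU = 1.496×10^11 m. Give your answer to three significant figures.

0.122 AU

The flux needed for this T is 4σT⁴/(1−0.58) = 20420 W/m².
From L = 4πd²S, d = √(8.51×10^25/(4π·20420)) = 1.821×10^10 m = 0.1217 AU.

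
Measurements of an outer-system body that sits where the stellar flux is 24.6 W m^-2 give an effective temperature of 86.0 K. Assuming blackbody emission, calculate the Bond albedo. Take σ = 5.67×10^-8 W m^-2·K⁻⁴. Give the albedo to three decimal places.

Energy balance: S(1−α)/4 = σT⁴, so 1−α = 4σT⁴/S.
σT⁴ = 3.102 W m^-2, so 4σT⁴ = 12.41 W m^-2.
1−α = 12.41/24.60 = 0.5043, so α = 0.4957.

0.496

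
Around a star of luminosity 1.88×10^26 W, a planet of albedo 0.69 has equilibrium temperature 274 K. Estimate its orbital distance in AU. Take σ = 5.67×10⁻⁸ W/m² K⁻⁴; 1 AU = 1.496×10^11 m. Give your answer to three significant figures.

Energy balance gives S = 4σT⁴/(1−α) = 4124 W/m².
From L = 4πd²S, d = √(1.88×10^26/(4π·4124)) = 6.023×10^10 m = 0.4026 AU.

0.403 AU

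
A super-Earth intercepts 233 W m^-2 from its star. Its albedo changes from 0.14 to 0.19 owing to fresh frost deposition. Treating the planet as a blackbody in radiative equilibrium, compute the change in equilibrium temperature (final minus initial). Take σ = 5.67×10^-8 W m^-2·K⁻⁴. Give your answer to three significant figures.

-2.56 K

With α = 0.14, T₁ = 172.4 K.
After:  T₂ = [233.0·0.81/(4σ)]^(1/4) = 169.8 K.
Change: 169.8 − 172.4 = -2.562 K.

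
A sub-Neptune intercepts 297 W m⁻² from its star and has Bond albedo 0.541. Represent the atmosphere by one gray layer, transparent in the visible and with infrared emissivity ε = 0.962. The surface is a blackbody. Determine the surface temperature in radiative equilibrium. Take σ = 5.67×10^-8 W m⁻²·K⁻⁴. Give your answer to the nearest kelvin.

184 K

Effective emission temperature (TOA balance): σT_e⁴ = S(1−α)/4 = 34.08 W m⁻² → T_e = 156.6 K.
The surface balance (absorbed SW + ε·downward IR = σT_s⁴) with T_a⁴ = T_s⁴/2 reduces to T_s = T_e·[2/(2−ε)]^¼ = 184.5 K.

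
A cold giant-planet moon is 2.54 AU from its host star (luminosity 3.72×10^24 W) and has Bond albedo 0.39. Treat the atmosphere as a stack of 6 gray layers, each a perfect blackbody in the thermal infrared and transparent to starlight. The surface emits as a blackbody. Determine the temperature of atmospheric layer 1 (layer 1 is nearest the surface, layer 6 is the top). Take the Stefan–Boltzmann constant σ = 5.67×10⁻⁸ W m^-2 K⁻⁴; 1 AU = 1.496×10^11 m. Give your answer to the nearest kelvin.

76 K

Orbital distance: d = 2.54 AU = 3.800×10^11 m.
Flux at the orbit: S = L/(4πd²) = 3.72×10^24/(4π·(3.80×10^11)²) = 2.050 W m^-2.
OLR = S(1−α)/4 = 0.3127 W m^-2; the top layer radiates at T_e = 48.46 K.
In the N-layer model, layer k (counted from the surface) has T_k = (N+1−k)^(1/4)·T_e.
With k = 1: T_1 = (6+1−1)^¼·48.46 K = 75.84 K.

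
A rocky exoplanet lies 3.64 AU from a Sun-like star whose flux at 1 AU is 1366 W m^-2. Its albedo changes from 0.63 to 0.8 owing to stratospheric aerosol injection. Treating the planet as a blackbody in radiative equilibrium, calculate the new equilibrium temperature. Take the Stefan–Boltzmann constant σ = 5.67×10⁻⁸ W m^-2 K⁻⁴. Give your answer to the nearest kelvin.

Flux at the orbit: S = 1366/(3.64)² = 103.1 W m^-2.
With the new albedo, S(1−α₂)/4 = 5.155 W m^-2, so T₂ = 97.65 K.

98 kelvin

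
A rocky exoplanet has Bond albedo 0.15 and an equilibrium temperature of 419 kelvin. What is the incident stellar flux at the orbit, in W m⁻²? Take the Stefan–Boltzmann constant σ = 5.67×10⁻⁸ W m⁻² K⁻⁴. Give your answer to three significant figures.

Invert the energy balance for S: S = 4σT⁴/(1−α).
The emitted flux is σT⁴ = 1748 W m⁻².
S = 4·1748/0.85 = 8224 W m⁻².

8220 W m⁻²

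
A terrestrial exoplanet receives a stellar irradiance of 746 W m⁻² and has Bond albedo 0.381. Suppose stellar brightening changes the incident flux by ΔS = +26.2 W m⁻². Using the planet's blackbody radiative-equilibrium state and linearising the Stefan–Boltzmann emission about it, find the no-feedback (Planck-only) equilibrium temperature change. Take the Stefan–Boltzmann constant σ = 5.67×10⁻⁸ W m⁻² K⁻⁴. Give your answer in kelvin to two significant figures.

1.9 K

The baseline emission temperature is T_e = 212.4 K.
ΔF = Δ[S(1−α)]/4 = (1−0.381)·+26.2/4 = 4.054 W m⁻².
Planck response: λ_P = 4σT_e³ = 4·5.67×10⁻⁸·(212.4)³ = 2.174 W m⁻²/K.
ΔT₀ = ΔF/λ_P = 4.054/2.174 = 1.87 K.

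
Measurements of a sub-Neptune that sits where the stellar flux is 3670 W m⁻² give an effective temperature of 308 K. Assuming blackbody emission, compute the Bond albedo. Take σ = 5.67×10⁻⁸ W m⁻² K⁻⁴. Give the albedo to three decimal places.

0.444

Energy balance: S(1−α)/4 = σT⁴, so 1−α = 4σT⁴/S.
4σT⁴ = 4·5.67×10⁻⁸·(308)⁴ = 2041 W m⁻².
Hence α = 1 − 2041/3670 = 0.4439.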